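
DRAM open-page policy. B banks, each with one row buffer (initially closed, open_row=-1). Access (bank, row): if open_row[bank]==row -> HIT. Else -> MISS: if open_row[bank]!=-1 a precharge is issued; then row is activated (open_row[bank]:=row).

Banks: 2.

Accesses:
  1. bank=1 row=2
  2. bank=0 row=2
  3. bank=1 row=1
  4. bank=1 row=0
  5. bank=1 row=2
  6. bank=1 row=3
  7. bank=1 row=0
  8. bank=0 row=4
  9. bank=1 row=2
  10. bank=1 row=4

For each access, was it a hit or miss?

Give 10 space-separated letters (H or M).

Answer: M M M M M M M M M M

Derivation:
Acc 1: bank1 row2 -> MISS (open row2); precharges=0
Acc 2: bank0 row2 -> MISS (open row2); precharges=0
Acc 3: bank1 row1 -> MISS (open row1); precharges=1
Acc 4: bank1 row0 -> MISS (open row0); precharges=2
Acc 5: bank1 row2 -> MISS (open row2); precharges=3
Acc 6: bank1 row3 -> MISS (open row3); precharges=4
Acc 7: bank1 row0 -> MISS (open row0); precharges=5
Acc 8: bank0 row4 -> MISS (open row4); precharges=6
Acc 9: bank1 row2 -> MISS (open row2); precharges=7
Acc 10: bank1 row4 -> MISS (open row4); precharges=8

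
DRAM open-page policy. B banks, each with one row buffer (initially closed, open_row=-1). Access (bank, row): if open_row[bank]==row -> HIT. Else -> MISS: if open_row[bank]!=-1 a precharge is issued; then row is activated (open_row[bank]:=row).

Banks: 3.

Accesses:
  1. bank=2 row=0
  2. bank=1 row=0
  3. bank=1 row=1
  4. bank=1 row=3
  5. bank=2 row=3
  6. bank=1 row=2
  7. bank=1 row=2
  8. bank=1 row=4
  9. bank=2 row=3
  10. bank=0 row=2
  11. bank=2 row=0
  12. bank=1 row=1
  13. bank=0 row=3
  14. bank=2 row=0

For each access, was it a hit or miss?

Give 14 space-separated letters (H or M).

Answer: M M M M M M H M H M M M M H

Derivation:
Acc 1: bank2 row0 -> MISS (open row0); precharges=0
Acc 2: bank1 row0 -> MISS (open row0); precharges=0
Acc 3: bank1 row1 -> MISS (open row1); precharges=1
Acc 4: bank1 row3 -> MISS (open row3); precharges=2
Acc 5: bank2 row3 -> MISS (open row3); precharges=3
Acc 6: bank1 row2 -> MISS (open row2); precharges=4
Acc 7: bank1 row2 -> HIT
Acc 8: bank1 row4 -> MISS (open row4); precharges=5
Acc 9: bank2 row3 -> HIT
Acc 10: bank0 row2 -> MISS (open row2); precharges=5
Acc 11: bank2 row0 -> MISS (open row0); precharges=6
Acc 12: bank1 row1 -> MISS (open row1); precharges=7
Acc 13: bank0 row3 -> MISS (open row3); precharges=8
Acc 14: bank2 row0 -> HIT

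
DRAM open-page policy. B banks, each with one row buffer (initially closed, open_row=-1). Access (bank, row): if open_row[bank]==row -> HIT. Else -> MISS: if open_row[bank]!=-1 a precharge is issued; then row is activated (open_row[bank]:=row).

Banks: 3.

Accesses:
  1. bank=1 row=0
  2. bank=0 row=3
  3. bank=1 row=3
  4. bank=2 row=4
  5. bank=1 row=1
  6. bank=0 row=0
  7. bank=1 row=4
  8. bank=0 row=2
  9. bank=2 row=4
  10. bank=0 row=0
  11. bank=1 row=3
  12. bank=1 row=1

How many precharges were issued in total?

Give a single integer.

Acc 1: bank1 row0 -> MISS (open row0); precharges=0
Acc 2: bank0 row3 -> MISS (open row3); precharges=0
Acc 3: bank1 row3 -> MISS (open row3); precharges=1
Acc 4: bank2 row4 -> MISS (open row4); precharges=1
Acc 5: bank1 row1 -> MISS (open row1); precharges=2
Acc 6: bank0 row0 -> MISS (open row0); precharges=3
Acc 7: bank1 row4 -> MISS (open row4); precharges=4
Acc 8: bank0 row2 -> MISS (open row2); precharges=5
Acc 9: bank2 row4 -> HIT
Acc 10: bank0 row0 -> MISS (open row0); precharges=6
Acc 11: bank1 row3 -> MISS (open row3); precharges=7
Acc 12: bank1 row1 -> MISS (open row1); precharges=8

Answer: 8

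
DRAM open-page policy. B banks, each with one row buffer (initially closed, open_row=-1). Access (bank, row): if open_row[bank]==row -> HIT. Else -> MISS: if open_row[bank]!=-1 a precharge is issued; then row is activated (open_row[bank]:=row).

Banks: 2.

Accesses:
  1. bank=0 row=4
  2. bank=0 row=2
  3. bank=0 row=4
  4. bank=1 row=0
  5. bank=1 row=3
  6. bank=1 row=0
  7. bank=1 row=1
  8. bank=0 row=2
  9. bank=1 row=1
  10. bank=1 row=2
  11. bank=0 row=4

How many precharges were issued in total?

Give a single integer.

Acc 1: bank0 row4 -> MISS (open row4); precharges=0
Acc 2: bank0 row2 -> MISS (open row2); precharges=1
Acc 3: bank0 row4 -> MISS (open row4); precharges=2
Acc 4: bank1 row0 -> MISS (open row0); precharges=2
Acc 5: bank1 row3 -> MISS (open row3); precharges=3
Acc 6: bank1 row0 -> MISS (open row0); precharges=4
Acc 7: bank1 row1 -> MISS (open row1); precharges=5
Acc 8: bank0 row2 -> MISS (open row2); precharges=6
Acc 9: bank1 row1 -> HIT
Acc 10: bank1 row2 -> MISS (open row2); precharges=7
Acc 11: bank0 row4 -> MISS (open row4); precharges=8

Answer: 8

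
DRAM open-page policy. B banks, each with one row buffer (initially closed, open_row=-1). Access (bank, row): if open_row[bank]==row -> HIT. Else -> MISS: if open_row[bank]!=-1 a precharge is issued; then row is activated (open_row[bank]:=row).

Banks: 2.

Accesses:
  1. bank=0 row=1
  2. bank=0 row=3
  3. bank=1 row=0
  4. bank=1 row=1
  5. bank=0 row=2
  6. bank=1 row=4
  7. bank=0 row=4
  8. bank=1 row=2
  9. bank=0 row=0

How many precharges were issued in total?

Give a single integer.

Acc 1: bank0 row1 -> MISS (open row1); precharges=0
Acc 2: bank0 row3 -> MISS (open row3); precharges=1
Acc 3: bank1 row0 -> MISS (open row0); precharges=1
Acc 4: bank1 row1 -> MISS (open row1); precharges=2
Acc 5: bank0 row2 -> MISS (open row2); precharges=3
Acc 6: bank1 row4 -> MISS (open row4); precharges=4
Acc 7: bank0 row4 -> MISS (open row4); precharges=5
Acc 8: bank1 row2 -> MISS (open row2); precharges=6
Acc 9: bank0 row0 -> MISS (open row0); precharges=7

Answer: 7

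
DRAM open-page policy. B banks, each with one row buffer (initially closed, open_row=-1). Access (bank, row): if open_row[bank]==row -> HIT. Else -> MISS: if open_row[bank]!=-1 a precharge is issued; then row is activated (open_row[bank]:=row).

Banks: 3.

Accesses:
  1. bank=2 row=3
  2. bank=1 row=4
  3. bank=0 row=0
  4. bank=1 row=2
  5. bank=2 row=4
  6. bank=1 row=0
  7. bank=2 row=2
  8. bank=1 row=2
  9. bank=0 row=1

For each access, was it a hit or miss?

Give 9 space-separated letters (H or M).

Answer: M M M M M M M M M

Derivation:
Acc 1: bank2 row3 -> MISS (open row3); precharges=0
Acc 2: bank1 row4 -> MISS (open row4); precharges=0
Acc 3: bank0 row0 -> MISS (open row0); precharges=0
Acc 4: bank1 row2 -> MISS (open row2); precharges=1
Acc 5: bank2 row4 -> MISS (open row4); precharges=2
Acc 6: bank1 row0 -> MISS (open row0); precharges=3
Acc 7: bank2 row2 -> MISS (open row2); precharges=4
Acc 8: bank1 row2 -> MISS (open row2); precharges=5
Acc 9: bank0 row1 -> MISS (open row1); precharges=6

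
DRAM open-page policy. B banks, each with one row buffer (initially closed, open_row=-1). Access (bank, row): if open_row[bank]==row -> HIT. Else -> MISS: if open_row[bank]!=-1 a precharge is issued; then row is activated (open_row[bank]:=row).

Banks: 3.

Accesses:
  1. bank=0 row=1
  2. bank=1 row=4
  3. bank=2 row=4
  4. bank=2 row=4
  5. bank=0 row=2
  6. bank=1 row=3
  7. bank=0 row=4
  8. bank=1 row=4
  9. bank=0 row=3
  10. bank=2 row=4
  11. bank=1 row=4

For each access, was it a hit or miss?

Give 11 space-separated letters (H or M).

Acc 1: bank0 row1 -> MISS (open row1); precharges=0
Acc 2: bank1 row4 -> MISS (open row4); precharges=0
Acc 3: bank2 row4 -> MISS (open row4); precharges=0
Acc 4: bank2 row4 -> HIT
Acc 5: bank0 row2 -> MISS (open row2); precharges=1
Acc 6: bank1 row3 -> MISS (open row3); precharges=2
Acc 7: bank0 row4 -> MISS (open row4); precharges=3
Acc 8: bank1 row4 -> MISS (open row4); precharges=4
Acc 9: bank0 row3 -> MISS (open row3); precharges=5
Acc 10: bank2 row4 -> HIT
Acc 11: bank1 row4 -> HIT

Answer: M M M H M M M M M H H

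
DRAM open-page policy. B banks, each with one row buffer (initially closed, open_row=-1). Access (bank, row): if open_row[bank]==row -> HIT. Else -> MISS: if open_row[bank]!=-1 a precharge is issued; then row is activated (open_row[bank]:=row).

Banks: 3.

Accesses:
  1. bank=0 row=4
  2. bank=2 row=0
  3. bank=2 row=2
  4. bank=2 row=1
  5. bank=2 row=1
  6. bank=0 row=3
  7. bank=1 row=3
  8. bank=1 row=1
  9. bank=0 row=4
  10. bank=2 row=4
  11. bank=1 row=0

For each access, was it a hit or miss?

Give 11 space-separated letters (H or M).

Acc 1: bank0 row4 -> MISS (open row4); precharges=0
Acc 2: bank2 row0 -> MISS (open row0); precharges=0
Acc 3: bank2 row2 -> MISS (open row2); precharges=1
Acc 4: bank2 row1 -> MISS (open row1); precharges=2
Acc 5: bank2 row1 -> HIT
Acc 6: bank0 row3 -> MISS (open row3); precharges=3
Acc 7: bank1 row3 -> MISS (open row3); precharges=3
Acc 8: bank1 row1 -> MISS (open row1); precharges=4
Acc 9: bank0 row4 -> MISS (open row4); precharges=5
Acc 10: bank2 row4 -> MISS (open row4); precharges=6
Acc 11: bank1 row0 -> MISS (open row0); precharges=7

Answer: M M M M H M M M M M M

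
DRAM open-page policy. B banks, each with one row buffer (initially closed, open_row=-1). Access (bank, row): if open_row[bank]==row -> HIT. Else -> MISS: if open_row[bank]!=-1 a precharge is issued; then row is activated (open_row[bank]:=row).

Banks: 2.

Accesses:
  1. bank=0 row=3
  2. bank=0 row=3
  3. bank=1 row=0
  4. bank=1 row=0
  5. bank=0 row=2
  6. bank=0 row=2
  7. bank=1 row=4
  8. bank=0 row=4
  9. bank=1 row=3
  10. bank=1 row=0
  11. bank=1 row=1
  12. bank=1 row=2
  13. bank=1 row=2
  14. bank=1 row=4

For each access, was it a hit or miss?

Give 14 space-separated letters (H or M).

Answer: M H M H M H M M M M M M H M

Derivation:
Acc 1: bank0 row3 -> MISS (open row3); precharges=0
Acc 2: bank0 row3 -> HIT
Acc 3: bank1 row0 -> MISS (open row0); precharges=0
Acc 4: bank1 row0 -> HIT
Acc 5: bank0 row2 -> MISS (open row2); precharges=1
Acc 6: bank0 row2 -> HIT
Acc 7: bank1 row4 -> MISS (open row4); precharges=2
Acc 8: bank0 row4 -> MISS (open row4); precharges=3
Acc 9: bank1 row3 -> MISS (open row3); precharges=4
Acc 10: bank1 row0 -> MISS (open row0); precharges=5
Acc 11: bank1 row1 -> MISS (open row1); precharges=6
Acc 12: bank1 row2 -> MISS (open row2); precharges=7
Acc 13: bank1 row2 -> HIT
Acc 14: bank1 row4 -> MISS (open row4); precharges=8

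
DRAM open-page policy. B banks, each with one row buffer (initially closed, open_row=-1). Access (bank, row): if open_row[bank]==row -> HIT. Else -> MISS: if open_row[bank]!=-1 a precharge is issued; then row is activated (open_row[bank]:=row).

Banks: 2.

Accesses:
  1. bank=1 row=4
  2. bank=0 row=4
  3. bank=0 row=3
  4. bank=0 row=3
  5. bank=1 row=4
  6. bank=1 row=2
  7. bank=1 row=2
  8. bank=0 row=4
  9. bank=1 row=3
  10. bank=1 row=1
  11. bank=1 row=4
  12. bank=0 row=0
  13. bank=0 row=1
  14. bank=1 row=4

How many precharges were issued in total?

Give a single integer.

Acc 1: bank1 row4 -> MISS (open row4); precharges=0
Acc 2: bank0 row4 -> MISS (open row4); precharges=0
Acc 3: bank0 row3 -> MISS (open row3); precharges=1
Acc 4: bank0 row3 -> HIT
Acc 5: bank1 row4 -> HIT
Acc 6: bank1 row2 -> MISS (open row2); precharges=2
Acc 7: bank1 row2 -> HIT
Acc 8: bank0 row4 -> MISS (open row4); precharges=3
Acc 9: bank1 row3 -> MISS (open row3); precharges=4
Acc 10: bank1 row1 -> MISS (open row1); precharges=5
Acc 11: bank1 row4 -> MISS (open row4); precharges=6
Acc 12: bank0 row0 -> MISS (open row0); precharges=7
Acc 13: bank0 row1 -> MISS (open row1); precharges=8
Acc 14: bank1 row4 -> HIT

Answer: 8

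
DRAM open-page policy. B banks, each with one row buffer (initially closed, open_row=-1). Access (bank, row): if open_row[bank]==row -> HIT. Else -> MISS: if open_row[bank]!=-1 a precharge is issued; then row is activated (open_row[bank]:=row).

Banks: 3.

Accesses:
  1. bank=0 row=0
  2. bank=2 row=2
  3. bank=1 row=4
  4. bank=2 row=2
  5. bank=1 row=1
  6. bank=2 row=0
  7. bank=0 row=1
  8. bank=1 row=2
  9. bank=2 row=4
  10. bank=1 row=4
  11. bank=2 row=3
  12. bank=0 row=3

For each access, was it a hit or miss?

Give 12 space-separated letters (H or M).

Acc 1: bank0 row0 -> MISS (open row0); precharges=0
Acc 2: bank2 row2 -> MISS (open row2); precharges=0
Acc 3: bank1 row4 -> MISS (open row4); precharges=0
Acc 4: bank2 row2 -> HIT
Acc 5: bank1 row1 -> MISS (open row1); precharges=1
Acc 6: bank2 row0 -> MISS (open row0); precharges=2
Acc 7: bank0 row1 -> MISS (open row1); precharges=3
Acc 8: bank1 row2 -> MISS (open row2); precharges=4
Acc 9: bank2 row4 -> MISS (open row4); precharges=5
Acc 10: bank1 row4 -> MISS (open row4); precharges=6
Acc 11: bank2 row3 -> MISS (open row3); precharges=7
Acc 12: bank0 row3 -> MISS (open row3); precharges=8

Answer: M M M H M M M M M M M M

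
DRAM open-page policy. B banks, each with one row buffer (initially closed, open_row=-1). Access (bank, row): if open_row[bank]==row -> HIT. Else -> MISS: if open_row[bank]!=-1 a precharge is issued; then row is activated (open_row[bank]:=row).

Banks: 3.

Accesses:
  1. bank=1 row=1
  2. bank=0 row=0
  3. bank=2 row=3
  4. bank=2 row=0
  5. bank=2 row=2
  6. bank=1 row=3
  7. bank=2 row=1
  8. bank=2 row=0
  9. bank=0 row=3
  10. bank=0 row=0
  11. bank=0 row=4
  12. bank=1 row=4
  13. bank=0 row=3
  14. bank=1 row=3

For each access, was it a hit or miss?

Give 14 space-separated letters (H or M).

Answer: M M M M M M M M M M M M M M

Derivation:
Acc 1: bank1 row1 -> MISS (open row1); precharges=0
Acc 2: bank0 row0 -> MISS (open row0); precharges=0
Acc 3: bank2 row3 -> MISS (open row3); precharges=0
Acc 4: bank2 row0 -> MISS (open row0); precharges=1
Acc 5: bank2 row2 -> MISS (open row2); precharges=2
Acc 6: bank1 row3 -> MISS (open row3); precharges=3
Acc 7: bank2 row1 -> MISS (open row1); precharges=4
Acc 8: bank2 row0 -> MISS (open row0); precharges=5
Acc 9: bank0 row3 -> MISS (open row3); precharges=6
Acc 10: bank0 row0 -> MISS (open row0); precharges=7
Acc 11: bank0 row4 -> MISS (open row4); precharges=8
Acc 12: bank1 row4 -> MISS (open row4); precharges=9
Acc 13: bank0 row3 -> MISS (open row3); precharges=10
Acc 14: bank1 row3 -> MISS (open row3); precharges=11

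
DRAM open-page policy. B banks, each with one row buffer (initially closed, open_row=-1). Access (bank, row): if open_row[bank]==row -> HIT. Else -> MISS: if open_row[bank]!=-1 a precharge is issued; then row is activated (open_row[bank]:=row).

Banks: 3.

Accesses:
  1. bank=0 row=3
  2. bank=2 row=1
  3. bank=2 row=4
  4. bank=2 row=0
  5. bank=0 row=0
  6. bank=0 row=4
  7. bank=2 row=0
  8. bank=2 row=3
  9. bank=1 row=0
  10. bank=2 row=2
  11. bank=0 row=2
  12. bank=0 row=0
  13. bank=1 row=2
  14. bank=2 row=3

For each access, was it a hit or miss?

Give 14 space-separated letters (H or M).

Answer: M M M M M M H M M M M M M M

Derivation:
Acc 1: bank0 row3 -> MISS (open row3); precharges=0
Acc 2: bank2 row1 -> MISS (open row1); precharges=0
Acc 3: bank2 row4 -> MISS (open row4); precharges=1
Acc 4: bank2 row0 -> MISS (open row0); precharges=2
Acc 5: bank0 row0 -> MISS (open row0); precharges=3
Acc 6: bank0 row4 -> MISS (open row4); precharges=4
Acc 7: bank2 row0 -> HIT
Acc 8: bank2 row3 -> MISS (open row3); precharges=5
Acc 9: bank1 row0 -> MISS (open row0); precharges=5
Acc 10: bank2 row2 -> MISS (open row2); precharges=6
Acc 11: bank0 row2 -> MISS (open row2); precharges=7
Acc 12: bank0 row0 -> MISS (open row0); precharges=8
Acc 13: bank1 row2 -> MISS (open row2); precharges=9
Acc 14: bank2 row3 -> MISS (open row3); precharges=10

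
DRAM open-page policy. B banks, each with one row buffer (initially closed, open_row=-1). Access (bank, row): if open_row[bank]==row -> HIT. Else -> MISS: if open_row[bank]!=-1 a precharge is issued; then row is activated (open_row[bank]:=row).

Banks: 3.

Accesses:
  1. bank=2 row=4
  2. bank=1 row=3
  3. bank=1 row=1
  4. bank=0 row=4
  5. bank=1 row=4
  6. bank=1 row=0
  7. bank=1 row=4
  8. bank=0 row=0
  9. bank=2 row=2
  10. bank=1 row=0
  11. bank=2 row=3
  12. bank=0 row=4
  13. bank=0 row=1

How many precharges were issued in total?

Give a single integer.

Acc 1: bank2 row4 -> MISS (open row4); precharges=0
Acc 2: bank1 row3 -> MISS (open row3); precharges=0
Acc 3: bank1 row1 -> MISS (open row1); precharges=1
Acc 4: bank0 row4 -> MISS (open row4); precharges=1
Acc 5: bank1 row4 -> MISS (open row4); precharges=2
Acc 6: bank1 row0 -> MISS (open row0); precharges=3
Acc 7: bank1 row4 -> MISS (open row4); precharges=4
Acc 8: bank0 row0 -> MISS (open row0); precharges=5
Acc 9: bank2 row2 -> MISS (open row2); precharges=6
Acc 10: bank1 row0 -> MISS (open row0); precharges=7
Acc 11: bank2 row3 -> MISS (open row3); precharges=8
Acc 12: bank0 row4 -> MISS (open row4); precharges=9
Acc 13: bank0 row1 -> MISS (open row1); precharges=10

Answer: 10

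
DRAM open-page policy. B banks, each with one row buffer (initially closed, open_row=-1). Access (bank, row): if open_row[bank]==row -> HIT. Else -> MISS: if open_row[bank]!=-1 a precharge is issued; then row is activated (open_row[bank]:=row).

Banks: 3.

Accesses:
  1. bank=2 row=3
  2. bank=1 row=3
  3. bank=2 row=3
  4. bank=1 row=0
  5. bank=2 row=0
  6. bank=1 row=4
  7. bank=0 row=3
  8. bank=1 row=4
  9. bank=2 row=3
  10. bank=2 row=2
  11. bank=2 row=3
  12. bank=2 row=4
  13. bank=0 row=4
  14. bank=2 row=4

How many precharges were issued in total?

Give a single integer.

Acc 1: bank2 row3 -> MISS (open row3); precharges=0
Acc 2: bank1 row3 -> MISS (open row3); precharges=0
Acc 3: bank2 row3 -> HIT
Acc 4: bank1 row0 -> MISS (open row0); precharges=1
Acc 5: bank2 row0 -> MISS (open row0); precharges=2
Acc 6: bank1 row4 -> MISS (open row4); precharges=3
Acc 7: bank0 row3 -> MISS (open row3); precharges=3
Acc 8: bank1 row4 -> HIT
Acc 9: bank2 row3 -> MISS (open row3); precharges=4
Acc 10: bank2 row2 -> MISS (open row2); precharges=5
Acc 11: bank2 row3 -> MISS (open row3); precharges=6
Acc 12: bank2 row4 -> MISS (open row4); precharges=7
Acc 13: bank0 row4 -> MISS (open row4); precharges=8
Acc 14: bank2 row4 -> HIT

Answer: 8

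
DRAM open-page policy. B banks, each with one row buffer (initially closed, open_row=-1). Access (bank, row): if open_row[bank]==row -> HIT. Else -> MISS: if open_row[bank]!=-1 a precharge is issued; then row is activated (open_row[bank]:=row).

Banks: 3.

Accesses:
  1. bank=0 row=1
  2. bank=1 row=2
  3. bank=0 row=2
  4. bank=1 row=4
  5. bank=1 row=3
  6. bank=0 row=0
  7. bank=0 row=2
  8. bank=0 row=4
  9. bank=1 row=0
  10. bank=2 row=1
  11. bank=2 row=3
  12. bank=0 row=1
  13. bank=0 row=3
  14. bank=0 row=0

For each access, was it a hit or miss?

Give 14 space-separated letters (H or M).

Answer: M M M M M M M M M M M M M M

Derivation:
Acc 1: bank0 row1 -> MISS (open row1); precharges=0
Acc 2: bank1 row2 -> MISS (open row2); precharges=0
Acc 3: bank0 row2 -> MISS (open row2); precharges=1
Acc 4: bank1 row4 -> MISS (open row4); precharges=2
Acc 5: bank1 row3 -> MISS (open row3); precharges=3
Acc 6: bank0 row0 -> MISS (open row0); precharges=4
Acc 7: bank0 row2 -> MISS (open row2); precharges=5
Acc 8: bank0 row4 -> MISS (open row4); precharges=6
Acc 9: bank1 row0 -> MISS (open row0); precharges=7
Acc 10: bank2 row1 -> MISS (open row1); precharges=7
Acc 11: bank2 row3 -> MISS (open row3); precharges=8
Acc 12: bank0 row1 -> MISS (open row1); precharges=9
Acc 13: bank0 row3 -> MISS (open row3); precharges=10
Acc 14: bank0 row0 -> MISS (open row0); precharges=11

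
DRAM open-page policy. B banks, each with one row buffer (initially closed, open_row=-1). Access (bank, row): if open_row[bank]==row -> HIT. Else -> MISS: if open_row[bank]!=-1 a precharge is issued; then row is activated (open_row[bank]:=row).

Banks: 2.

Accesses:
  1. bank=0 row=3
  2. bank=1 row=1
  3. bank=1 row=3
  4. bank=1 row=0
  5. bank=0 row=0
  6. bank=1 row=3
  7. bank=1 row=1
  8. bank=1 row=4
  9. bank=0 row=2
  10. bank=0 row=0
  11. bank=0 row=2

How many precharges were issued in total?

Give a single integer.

Answer: 9

Derivation:
Acc 1: bank0 row3 -> MISS (open row3); precharges=0
Acc 2: bank1 row1 -> MISS (open row1); precharges=0
Acc 3: bank1 row3 -> MISS (open row3); precharges=1
Acc 4: bank1 row0 -> MISS (open row0); precharges=2
Acc 5: bank0 row0 -> MISS (open row0); precharges=3
Acc 6: bank1 row3 -> MISS (open row3); precharges=4
Acc 7: bank1 row1 -> MISS (open row1); precharges=5
Acc 8: bank1 row4 -> MISS (open row4); precharges=6
Acc 9: bank0 row2 -> MISS (open row2); precharges=7
Acc 10: bank0 row0 -> MISS (open row0); precharges=8
Acc 11: bank0 row2 -> MISS (open row2); precharges=9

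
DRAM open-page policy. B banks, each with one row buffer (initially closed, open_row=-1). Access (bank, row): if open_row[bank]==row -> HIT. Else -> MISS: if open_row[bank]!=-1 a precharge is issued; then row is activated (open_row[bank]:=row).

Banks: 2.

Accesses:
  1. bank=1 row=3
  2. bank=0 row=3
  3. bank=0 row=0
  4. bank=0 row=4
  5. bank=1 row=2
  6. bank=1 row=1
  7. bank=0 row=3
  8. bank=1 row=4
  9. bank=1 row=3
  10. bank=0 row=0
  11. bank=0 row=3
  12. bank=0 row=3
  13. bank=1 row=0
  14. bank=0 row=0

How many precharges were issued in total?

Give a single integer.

Acc 1: bank1 row3 -> MISS (open row3); precharges=0
Acc 2: bank0 row3 -> MISS (open row3); precharges=0
Acc 3: bank0 row0 -> MISS (open row0); precharges=1
Acc 4: bank0 row4 -> MISS (open row4); precharges=2
Acc 5: bank1 row2 -> MISS (open row2); precharges=3
Acc 6: bank1 row1 -> MISS (open row1); precharges=4
Acc 7: bank0 row3 -> MISS (open row3); precharges=5
Acc 8: bank1 row4 -> MISS (open row4); precharges=6
Acc 9: bank1 row3 -> MISS (open row3); precharges=7
Acc 10: bank0 row0 -> MISS (open row0); precharges=8
Acc 11: bank0 row3 -> MISS (open row3); precharges=9
Acc 12: bank0 row3 -> HIT
Acc 13: bank1 row0 -> MISS (open row0); precharges=10
Acc 14: bank0 row0 -> MISS (open row0); precharges=11

Answer: 11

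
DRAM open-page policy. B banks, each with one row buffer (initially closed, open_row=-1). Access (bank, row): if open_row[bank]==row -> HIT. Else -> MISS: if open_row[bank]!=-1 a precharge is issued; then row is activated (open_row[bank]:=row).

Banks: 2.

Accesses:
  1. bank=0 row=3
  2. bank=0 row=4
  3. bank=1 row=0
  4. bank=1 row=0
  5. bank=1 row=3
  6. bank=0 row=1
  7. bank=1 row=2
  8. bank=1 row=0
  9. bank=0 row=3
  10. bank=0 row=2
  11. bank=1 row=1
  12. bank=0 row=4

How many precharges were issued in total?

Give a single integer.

Answer: 9

Derivation:
Acc 1: bank0 row3 -> MISS (open row3); precharges=0
Acc 2: bank0 row4 -> MISS (open row4); precharges=1
Acc 3: bank1 row0 -> MISS (open row0); precharges=1
Acc 4: bank1 row0 -> HIT
Acc 5: bank1 row3 -> MISS (open row3); precharges=2
Acc 6: bank0 row1 -> MISS (open row1); precharges=3
Acc 7: bank1 row2 -> MISS (open row2); precharges=4
Acc 8: bank1 row0 -> MISS (open row0); precharges=5
Acc 9: bank0 row3 -> MISS (open row3); precharges=6
Acc 10: bank0 row2 -> MISS (open row2); precharges=7
Acc 11: bank1 row1 -> MISS (open row1); precharges=8
Acc 12: bank0 row4 -> MISS (open row4); precharges=9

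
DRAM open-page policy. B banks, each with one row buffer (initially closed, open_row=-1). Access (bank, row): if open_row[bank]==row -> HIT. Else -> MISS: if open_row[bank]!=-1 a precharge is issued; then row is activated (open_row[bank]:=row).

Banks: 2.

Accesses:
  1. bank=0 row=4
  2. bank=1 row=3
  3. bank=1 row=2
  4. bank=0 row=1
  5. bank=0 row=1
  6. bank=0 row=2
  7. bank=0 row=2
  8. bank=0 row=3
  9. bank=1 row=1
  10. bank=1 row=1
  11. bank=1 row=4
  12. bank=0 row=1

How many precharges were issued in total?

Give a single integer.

Acc 1: bank0 row4 -> MISS (open row4); precharges=0
Acc 2: bank1 row3 -> MISS (open row3); precharges=0
Acc 3: bank1 row2 -> MISS (open row2); precharges=1
Acc 4: bank0 row1 -> MISS (open row1); precharges=2
Acc 5: bank0 row1 -> HIT
Acc 6: bank0 row2 -> MISS (open row2); precharges=3
Acc 7: bank0 row2 -> HIT
Acc 8: bank0 row3 -> MISS (open row3); precharges=4
Acc 9: bank1 row1 -> MISS (open row1); precharges=5
Acc 10: bank1 row1 -> HIT
Acc 11: bank1 row4 -> MISS (open row4); precharges=6
Acc 12: bank0 row1 -> MISS (open row1); precharges=7

Answer: 7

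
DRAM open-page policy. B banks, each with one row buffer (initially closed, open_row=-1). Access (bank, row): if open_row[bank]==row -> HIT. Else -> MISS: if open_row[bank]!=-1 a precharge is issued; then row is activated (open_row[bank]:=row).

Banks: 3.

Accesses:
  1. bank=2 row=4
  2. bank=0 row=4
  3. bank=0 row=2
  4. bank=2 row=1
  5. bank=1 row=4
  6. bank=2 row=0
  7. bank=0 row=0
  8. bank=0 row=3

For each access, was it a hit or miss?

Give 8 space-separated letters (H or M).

Answer: M M M M M M M M

Derivation:
Acc 1: bank2 row4 -> MISS (open row4); precharges=0
Acc 2: bank0 row4 -> MISS (open row4); precharges=0
Acc 3: bank0 row2 -> MISS (open row2); precharges=1
Acc 4: bank2 row1 -> MISS (open row1); precharges=2
Acc 5: bank1 row4 -> MISS (open row4); precharges=2
Acc 6: bank2 row0 -> MISS (open row0); precharges=3
Acc 7: bank0 row0 -> MISS (open row0); precharges=4
Acc 8: bank0 row3 -> MISS (open row3); precharges=5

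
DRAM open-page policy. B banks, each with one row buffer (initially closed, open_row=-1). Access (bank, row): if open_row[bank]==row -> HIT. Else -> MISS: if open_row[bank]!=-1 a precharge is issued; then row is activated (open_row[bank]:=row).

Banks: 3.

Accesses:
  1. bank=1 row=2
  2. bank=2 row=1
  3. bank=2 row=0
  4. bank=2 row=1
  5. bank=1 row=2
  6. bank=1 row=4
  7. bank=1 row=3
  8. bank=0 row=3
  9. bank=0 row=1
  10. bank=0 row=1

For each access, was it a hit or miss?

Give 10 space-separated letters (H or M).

Acc 1: bank1 row2 -> MISS (open row2); precharges=0
Acc 2: bank2 row1 -> MISS (open row1); precharges=0
Acc 3: bank2 row0 -> MISS (open row0); precharges=1
Acc 4: bank2 row1 -> MISS (open row1); precharges=2
Acc 5: bank1 row2 -> HIT
Acc 6: bank1 row4 -> MISS (open row4); precharges=3
Acc 7: bank1 row3 -> MISS (open row3); precharges=4
Acc 8: bank0 row3 -> MISS (open row3); precharges=4
Acc 9: bank0 row1 -> MISS (open row1); precharges=5
Acc 10: bank0 row1 -> HIT

Answer: M M M M H M M M M H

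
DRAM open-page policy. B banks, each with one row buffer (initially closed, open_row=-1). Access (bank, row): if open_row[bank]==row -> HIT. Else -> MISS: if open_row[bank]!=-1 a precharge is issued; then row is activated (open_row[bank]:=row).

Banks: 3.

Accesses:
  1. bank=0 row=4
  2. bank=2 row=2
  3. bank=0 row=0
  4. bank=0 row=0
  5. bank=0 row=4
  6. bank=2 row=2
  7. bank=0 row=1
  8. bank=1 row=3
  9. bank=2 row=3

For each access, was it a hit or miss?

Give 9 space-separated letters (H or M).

Answer: M M M H M H M M M

Derivation:
Acc 1: bank0 row4 -> MISS (open row4); precharges=0
Acc 2: bank2 row2 -> MISS (open row2); precharges=0
Acc 3: bank0 row0 -> MISS (open row0); precharges=1
Acc 4: bank0 row0 -> HIT
Acc 5: bank0 row4 -> MISS (open row4); precharges=2
Acc 6: bank2 row2 -> HIT
Acc 7: bank0 row1 -> MISS (open row1); precharges=3
Acc 8: bank1 row3 -> MISS (open row3); precharges=3
Acc 9: bank2 row3 -> MISS (open row3); precharges=4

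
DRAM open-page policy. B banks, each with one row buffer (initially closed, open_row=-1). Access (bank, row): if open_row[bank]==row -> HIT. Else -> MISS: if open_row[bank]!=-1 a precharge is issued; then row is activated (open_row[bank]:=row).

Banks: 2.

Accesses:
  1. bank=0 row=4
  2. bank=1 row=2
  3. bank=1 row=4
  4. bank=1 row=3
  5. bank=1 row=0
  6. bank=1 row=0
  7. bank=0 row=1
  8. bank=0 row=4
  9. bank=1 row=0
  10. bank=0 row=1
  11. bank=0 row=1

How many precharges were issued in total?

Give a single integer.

Answer: 6

Derivation:
Acc 1: bank0 row4 -> MISS (open row4); precharges=0
Acc 2: bank1 row2 -> MISS (open row2); precharges=0
Acc 3: bank1 row4 -> MISS (open row4); precharges=1
Acc 4: bank1 row3 -> MISS (open row3); precharges=2
Acc 5: bank1 row0 -> MISS (open row0); precharges=3
Acc 6: bank1 row0 -> HIT
Acc 7: bank0 row1 -> MISS (open row1); precharges=4
Acc 8: bank0 row4 -> MISS (open row4); precharges=5
Acc 9: bank1 row0 -> HIT
Acc 10: bank0 row1 -> MISS (open row1); precharges=6
Acc 11: bank0 row1 -> HIT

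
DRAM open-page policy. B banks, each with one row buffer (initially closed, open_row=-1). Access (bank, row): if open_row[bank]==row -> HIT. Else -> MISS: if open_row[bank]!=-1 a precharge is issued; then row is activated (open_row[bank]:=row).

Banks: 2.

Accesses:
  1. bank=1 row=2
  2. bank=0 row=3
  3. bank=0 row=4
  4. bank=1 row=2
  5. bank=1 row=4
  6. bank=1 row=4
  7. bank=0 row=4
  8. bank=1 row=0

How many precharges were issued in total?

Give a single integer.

Answer: 3

Derivation:
Acc 1: bank1 row2 -> MISS (open row2); precharges=0
Acc 2: bank0 row3 -> MISS (open row3); precharges=0
Acc 3: bank0 row4 -> MISS (open row4); precharges=1
Acc 4: bank1 row2 -> HIT
Acc 5: bank1 row4 -> MISS (open row4); precharges=2
Acc 6: bank1 row4 -> HIT
Acc 7: bank0 row4 -> HIT
Acc 8: bank1 row0 -> MISS (open row0); precharges=3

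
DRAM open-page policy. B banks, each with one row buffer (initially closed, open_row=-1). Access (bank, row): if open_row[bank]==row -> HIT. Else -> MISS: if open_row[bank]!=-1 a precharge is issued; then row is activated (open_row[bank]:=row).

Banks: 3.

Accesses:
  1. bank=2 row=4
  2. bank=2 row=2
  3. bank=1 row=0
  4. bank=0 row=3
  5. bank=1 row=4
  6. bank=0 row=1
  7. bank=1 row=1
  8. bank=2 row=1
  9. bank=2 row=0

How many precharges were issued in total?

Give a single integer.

Answer: 6

Derivation:
Acc 1: bank2 row4 -> MISS (open row4); precharges=0
Acc 2: bank2 row2 -> MISS (open row2); precharges=1
Acc 3: bank1 row0 -> MISS (open row0); precharges=1
Acc 4: bank0 row3 -> MISS (open row3); precharges=1
Acc 5: bank1 row4 -> MISS (open row4); precharges=2
Acc 6: bank0 row1 -> MISS (open row1); precharges=3
Acc 7: bank1 row1 -> MISS (open row1); precharges=4
Acc 8: bank2 row1 -> MISS (open row1); precharges=5
Acc 9: bank2 row0 -> MISS (open row0); precharges=6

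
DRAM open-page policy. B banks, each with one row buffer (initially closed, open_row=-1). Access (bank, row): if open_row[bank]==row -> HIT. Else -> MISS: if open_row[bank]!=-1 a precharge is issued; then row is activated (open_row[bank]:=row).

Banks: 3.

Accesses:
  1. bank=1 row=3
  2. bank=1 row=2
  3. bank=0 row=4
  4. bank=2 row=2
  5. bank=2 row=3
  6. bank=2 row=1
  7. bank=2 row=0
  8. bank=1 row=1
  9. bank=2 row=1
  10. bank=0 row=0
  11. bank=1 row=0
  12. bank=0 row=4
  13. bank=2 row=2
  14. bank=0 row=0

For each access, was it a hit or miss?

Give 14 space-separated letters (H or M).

Acc 1: bank1 row3 -> MISS (open row3); precharges=0
Acc 2: bank1 row2 -> MISS (open row2); precharges=1
Acc 3: bank0 row4 -> MISS (open row4); precharges=1
Acc 4: bank2 row2 -> MISS (open row2); precharges=1
Acc 5: bank2 row3 -> MISS (open row3); precharges=2
Acc 6: bank2 row1 -> MISS (open row1); precharges=3
Acc 7: bank2 row0 -> MISS (open row0); precharges=4
Acc 8: bank1 row1 -> MISS (open row1); precharges=5
Acc 9: bank2 row1 -> MISS (open row1); precharges=6
Acc 10: bank0 row0 -> MISS (open row0); precharges=7
Acc 11: bank1 row0 -> MISS (open row0); precharges=8
Acc 12: bank0 row4 -> MISS (open row4); precharges=9
Acc 13: bank2 row2 -> MISS (open row2); precharges=10
Acc 14: bank0 row0 -> MISS (open row0); precharges=11

Answer: M M M M M M M M M M M M M M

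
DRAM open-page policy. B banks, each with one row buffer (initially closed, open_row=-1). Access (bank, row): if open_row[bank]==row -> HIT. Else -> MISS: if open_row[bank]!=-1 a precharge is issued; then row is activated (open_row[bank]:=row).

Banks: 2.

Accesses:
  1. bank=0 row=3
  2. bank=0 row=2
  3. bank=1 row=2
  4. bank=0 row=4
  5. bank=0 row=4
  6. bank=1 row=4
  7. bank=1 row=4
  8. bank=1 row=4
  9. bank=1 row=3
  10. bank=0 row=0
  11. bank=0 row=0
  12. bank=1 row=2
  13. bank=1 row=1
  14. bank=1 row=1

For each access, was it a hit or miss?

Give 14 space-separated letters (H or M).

Answer: M M M M H M H H M M H M M H

Derivation:
Acc 1: bank0 row3 -> MISS (open row3); precharges=0
Acc 2: bank0 row2 -> MISS (open row2); precharges=1
Acc 3: bank1 row2 -> MISS (open row2); precharges=1
Acc 4: bank0 row4 -> MISS (open row4); precharges=2
Acc 5: bank0 row4 -> HIT
Acc 6: bank1 row4 -> MISS (open row4); precharges=3
Acc 7: bank1 row4 -> HIT
Acc 8: bank1 row4 -> HIT
Acc 9: bank1 row3 -> MISS (open row3); precharges=4
Acc 10: bank0 row0 -> MISS (open row0); precharges=5
Acc 11: bank0 row0 -> HIT
Acc 12: bank1 row2 -> MISS (open row2); precharges=6
Acc 13: bank1 row1 -> MISS (open row1); precharges=7
Acc 14: bank1 row1 -> HIT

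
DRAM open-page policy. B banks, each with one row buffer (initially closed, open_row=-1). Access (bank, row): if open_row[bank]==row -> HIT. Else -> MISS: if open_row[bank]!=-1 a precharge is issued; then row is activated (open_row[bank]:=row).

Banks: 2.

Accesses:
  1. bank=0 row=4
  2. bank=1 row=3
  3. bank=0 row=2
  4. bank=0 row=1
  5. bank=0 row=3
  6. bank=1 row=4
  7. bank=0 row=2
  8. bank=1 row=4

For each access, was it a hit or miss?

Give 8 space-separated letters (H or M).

Answer: M M M M M M M H

Derivation:
Acc 1: bank0 row4 -> MISS (open row4); precharges=0
Acc 2: bank1 row3 -> MISS (open row3); precharges=0
Acc 3: bank0 row2 -> MISS (open row2); precharges=1
Acc 4: bank0 row1 -> MISS (open row1); precharges=2
Acc 5: bank0 row3 -> MISS (open row3); precharges=3
Acc 6: bank1 row4 -> MISS (open row4); precharges=4
Acc 7: bank0 row2 -> MISS (open row2); precharges=5
Acc 8: bank1 row4 -> HIT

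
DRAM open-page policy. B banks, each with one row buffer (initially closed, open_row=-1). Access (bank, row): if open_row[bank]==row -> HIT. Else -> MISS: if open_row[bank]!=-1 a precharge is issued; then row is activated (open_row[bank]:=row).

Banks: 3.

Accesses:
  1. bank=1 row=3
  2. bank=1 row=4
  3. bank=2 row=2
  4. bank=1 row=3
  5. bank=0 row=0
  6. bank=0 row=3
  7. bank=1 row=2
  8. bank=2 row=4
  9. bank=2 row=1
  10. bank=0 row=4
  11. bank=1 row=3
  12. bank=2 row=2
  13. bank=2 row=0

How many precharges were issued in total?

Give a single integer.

Answer: 10

Derivation:
Acc 1: bank1 row3 -> MISS (open row3); precharges=0
Acc 2: bank1 row4 -> MISS (open row4); precharges=1
Acc 3: bank2 row2 -> MISS (open row2); precharges=1
Acc 4: bank1 row3 -> MISS (open row3); precharges=2
Acc 5: bank0 row0 -> MISS (open row0); precharges=2
Acc 6: bank0 row3 -> MISS (open row3); precharges=3
Acc 7: bank1 row2 -> MISS (open row2); precharges=4
Acc 8: bank2 row4 -> MISS (open row4); precharges=5
Acc 9: bank2 row1 -> MISS (open row1); precharges=6
Acc 10: bank0 row4 -> MISS (open row4); precharges=7
Acc 11: bank1 row3 -> MISS (open row3); precharges=8
Acc 12: bank2 row2 -> MISS (open row2); precharges=9
Acc 13: bank2 row0 -> MISS (open row0); precharges=10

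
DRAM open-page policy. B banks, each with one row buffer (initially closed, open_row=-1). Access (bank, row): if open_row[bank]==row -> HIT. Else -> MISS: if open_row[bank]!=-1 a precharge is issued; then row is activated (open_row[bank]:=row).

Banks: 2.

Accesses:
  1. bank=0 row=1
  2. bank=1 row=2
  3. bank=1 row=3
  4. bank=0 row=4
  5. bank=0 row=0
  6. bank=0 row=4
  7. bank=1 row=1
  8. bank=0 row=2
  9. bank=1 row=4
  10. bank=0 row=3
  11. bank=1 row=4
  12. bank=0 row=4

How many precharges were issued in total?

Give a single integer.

Acc 1: bank0 row1 -> MISS (open row1); precharges=0
Acc 2: bank1 row2 -> MISS (open row2); precharges=0
Acc 3: bank1 row3 -> MISS (open row3); precharges=1
Acc 4: bank0 row4 -> MISS (open row4); precharges=2
Acc 5: bank0 row0 -> MISS (open row0); precharges=3
Acc 6: bank0 row4 -> MISS (open row4); precharges=4
Acc 7: bank1 row1 -> MISS (open row1); precharges=5
Acc 8: bank0 row2 -> MISS (open row2); precharges=6
Acc 9: bank1 row4 -> MISS (open row4); precharges=7
Acc 10: bank0 row3 -> MISS (open row3); precharges=8
Acc 11: bank1 row4 -> HIT
Acc 12: bank0 row4 -> MISS (open row4); precharges=9

Answer: 9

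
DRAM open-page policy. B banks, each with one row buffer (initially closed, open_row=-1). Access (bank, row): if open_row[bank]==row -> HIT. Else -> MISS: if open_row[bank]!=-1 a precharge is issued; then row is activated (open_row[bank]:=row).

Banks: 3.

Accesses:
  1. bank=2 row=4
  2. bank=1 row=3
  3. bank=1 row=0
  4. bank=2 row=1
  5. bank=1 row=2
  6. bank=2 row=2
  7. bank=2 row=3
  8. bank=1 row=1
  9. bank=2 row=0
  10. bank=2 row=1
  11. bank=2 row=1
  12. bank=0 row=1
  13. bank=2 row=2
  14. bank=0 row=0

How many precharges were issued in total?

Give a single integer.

Acc 1: bank2 row4 -> MISS (open row4); precharges=0
Acc 2: bank1 row3 -> MISS (open row3); precharges=0
Acc 3: bank1 row0 -> MISS (open row0); precharges=1
Acc 4: bank2 row1 -> MISS (open row1); precharges=2
Acc 5: bank1 row2 -> MISS (open row2); precharges=3
Acc 6: bank2 row2 -> MISS (open row2); precharges=4
Acc 7: bank2 row3 -> MISS (open row3); precharges=5
Acc 8: bank1 row1 -> MISS (open row1); precharges=6
Acc 9: bank2 row0 -> MISS (open row0); precharges=7
Acc 10: bank2 row1 -> MISS (open row1); precharges=8
Acc 11: bank2 row1 -> HIT
Acc 12: bank0 row1 -> MISS (open row1); precharges=8
Acc 13: bank2 row2 -> MISS (open row2); precharges=9
Acc 14: bank0 row0 -> MISS (open row0); precharges=10

Answer: 10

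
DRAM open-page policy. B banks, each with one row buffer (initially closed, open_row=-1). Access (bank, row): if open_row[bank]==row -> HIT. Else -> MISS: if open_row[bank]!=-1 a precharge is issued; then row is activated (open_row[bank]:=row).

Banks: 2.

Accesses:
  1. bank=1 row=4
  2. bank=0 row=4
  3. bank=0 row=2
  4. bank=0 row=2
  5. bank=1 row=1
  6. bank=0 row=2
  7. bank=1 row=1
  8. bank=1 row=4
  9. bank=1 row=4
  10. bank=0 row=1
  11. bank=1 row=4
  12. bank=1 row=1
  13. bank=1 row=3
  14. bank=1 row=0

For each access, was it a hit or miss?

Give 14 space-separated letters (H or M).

Answer: M M M H M H H M H M H M M M

Derivation:
Acc 1: bank1 row4 -> MISS (open row4); precharges=0
Acc 2: bank0 row4 -> MISS (open row4); precharges=0
Acc 3: bank0 row2 -> MISS (open row2); precharges=1
Acc 4: bank0 row2 -> HIT
Acc 5: bank1 row1 -> MISS (open row1); precharges=2
Acc 6: bank0 row2 -> HIT
Acc 7: bank1 row1 -> HIT
Acc 8: bank1 row4 -> MISS (open row4); precharges=3
Acc 9: bank1 row4 -> HIT
Acc 10: bank0 row1 -> MISS (open row1); precharges=4
Acc 11: bank1 row4 -> HIT
Acc 12: bank1 row1 -> MISS (open row1); precharges=5
Acc 13: bank1 row3 -> MISS (open row3); precharges=6
Acc 14: bank1 row0 -> MISS (open row0); precharges=7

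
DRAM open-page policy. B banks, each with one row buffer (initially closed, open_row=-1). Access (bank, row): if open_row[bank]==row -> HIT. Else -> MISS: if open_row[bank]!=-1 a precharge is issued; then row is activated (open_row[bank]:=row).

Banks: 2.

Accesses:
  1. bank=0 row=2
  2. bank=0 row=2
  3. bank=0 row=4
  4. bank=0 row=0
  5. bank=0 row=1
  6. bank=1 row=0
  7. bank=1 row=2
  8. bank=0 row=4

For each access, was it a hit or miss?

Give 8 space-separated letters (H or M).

Answer: M H M M M M M M

Derivation:
Acc 1: bank0 row2 -> MISS (open row2); precharges=0
Acc 2: bank0 row2 -> HIT
Acc 3: bank0 row4 -> MISS (open row4); precharges=1
Acc 4: bank0 row0 -> MISS (open row0); precharges=2
Acc 5: bank0 row1 -> MISS (open row1); precharges=3
Acc 6: bank1 row0 -> MISS (open row0); precharges=3
Acc 7: bank1 row2 -> MISS (open row2); precharges=4
Acc 8: bank0 row4 -> MISS (open row4); precharges=5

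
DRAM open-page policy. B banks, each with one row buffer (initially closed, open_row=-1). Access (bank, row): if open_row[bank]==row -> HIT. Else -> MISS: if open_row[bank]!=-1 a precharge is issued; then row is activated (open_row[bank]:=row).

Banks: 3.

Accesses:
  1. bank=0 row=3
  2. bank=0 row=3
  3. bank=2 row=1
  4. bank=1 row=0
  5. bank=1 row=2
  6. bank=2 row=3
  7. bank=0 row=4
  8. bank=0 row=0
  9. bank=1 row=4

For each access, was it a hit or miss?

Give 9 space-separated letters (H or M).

Answer: M H M M M M M M M

Derivation:
Acc 1: bank0 row3 -> MISS (open row3); precharges=0
Acc 2: bank0 row3 -> HIT
Acc 3: bank2 row1 -> MISS (open row1); precharges=0
Acc 4: bank1 row0 -> MISS (open row0); precharges=0
Acc 5: bank1 row2 -> MISS (open row2); precharges=1
Acc 6: bank2 row3 -> MISS (open row3); precharges=2
Acc 7: bank0 row4 -> MISS (open row4); precharges=3
Acc 8: bank0 row0 -> MISS (open row0); precharges=4
Acc 9: bank1 row4 -> MISS (open row4); precharges=5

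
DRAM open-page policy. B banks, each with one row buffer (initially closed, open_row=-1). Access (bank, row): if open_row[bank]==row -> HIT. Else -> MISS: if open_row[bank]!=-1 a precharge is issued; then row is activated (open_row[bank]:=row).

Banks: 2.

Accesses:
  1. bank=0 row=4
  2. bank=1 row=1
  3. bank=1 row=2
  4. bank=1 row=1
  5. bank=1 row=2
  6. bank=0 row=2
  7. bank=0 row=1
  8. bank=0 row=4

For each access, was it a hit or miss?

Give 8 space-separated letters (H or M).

Answer: M M M M M M M M

Derivation:
Acc 1: bank0 row4 -> MISS (open row4); precharges=0
Acc 2: bank1 row1 -> MISS (open row1); precharges=0
Acc 3: bank1 row2 -> MISS (open row2); precharges=1
Acc 4: bank1 row1 -> MISS (open row1); precharges=2
Acc 5: bank1 row2 -> MISS (open row2); precharges=3
Acc 6: bank0 row2 -> MISS (open row2); precharges=4
Acc 7: bank0 row1 -> MISS (open row1); precharges=5
Acc 8: bank0 row4 -> MISS (open row4); precharges=6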